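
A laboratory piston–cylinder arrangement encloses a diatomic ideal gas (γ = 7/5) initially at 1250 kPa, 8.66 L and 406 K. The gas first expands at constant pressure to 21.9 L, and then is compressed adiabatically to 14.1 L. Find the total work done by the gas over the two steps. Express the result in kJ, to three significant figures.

W_total ≈ 3.37 kJ

Step 1 (isobaric): W = PΔV = (1250 kPa)(21.9 − 8.66 L) = 16550 J.
After step 1: P = 1250 kPa, V = 21.9 L, T = 1027 K.
Step 2 (adiabatic): W = (P₁V₁ − P₂V₂)/(γ−1) = (27375 − 32647)/0.4 = -13180 J.
W_total = 16550 − 13180 = 3370 J.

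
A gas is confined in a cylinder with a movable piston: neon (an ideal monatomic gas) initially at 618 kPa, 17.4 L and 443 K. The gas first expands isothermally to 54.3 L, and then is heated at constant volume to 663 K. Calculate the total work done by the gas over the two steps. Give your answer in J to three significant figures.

Step 1 (isothermal): W = P₁V₁ ln(V₂/V₁) = (10753) ln(54.3/17.4) = 12238 J.
Step 2 (isochoric): W = 0 (constant volume).
W_total = 12238 + 0 = 12238 J.

W_total ≈ 12200 J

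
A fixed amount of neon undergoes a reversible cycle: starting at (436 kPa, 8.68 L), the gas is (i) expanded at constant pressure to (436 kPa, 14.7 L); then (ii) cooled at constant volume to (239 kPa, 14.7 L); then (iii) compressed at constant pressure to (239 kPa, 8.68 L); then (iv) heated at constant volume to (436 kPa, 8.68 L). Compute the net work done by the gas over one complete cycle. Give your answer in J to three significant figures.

W_net ≈ 1190 J

Constant-volume legs do no work.
W(i) = (436)(14.7 − 8.68) = 2625 J; W(iii) = (239)(8.68 − 14.7) = -1439 J.
W_net = 2625 − 1439 = 1186 J (the clockwise enclosed area).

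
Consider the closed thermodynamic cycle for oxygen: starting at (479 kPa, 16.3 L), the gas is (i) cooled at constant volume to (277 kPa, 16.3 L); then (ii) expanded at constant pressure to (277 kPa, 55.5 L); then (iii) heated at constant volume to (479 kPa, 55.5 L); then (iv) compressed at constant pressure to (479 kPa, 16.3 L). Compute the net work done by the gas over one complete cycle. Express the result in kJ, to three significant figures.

Constant-volume legs do no work.
W(ii) = (277)(55.5 − 16.3) = 10858 J; W(iv) = (479)(16.3 − 55.5) = -18777 J.
W_net = 10858 − 18777 = -7918 J (the counter-clockwise enclosed area).

W_net ≈ -7.92 kJ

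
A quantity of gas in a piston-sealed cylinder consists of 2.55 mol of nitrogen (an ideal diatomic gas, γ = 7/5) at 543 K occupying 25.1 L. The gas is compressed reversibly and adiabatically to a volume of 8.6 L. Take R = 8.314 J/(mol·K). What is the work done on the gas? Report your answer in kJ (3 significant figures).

Adiabatic: TV^(γ−1) = const with γ = 7/5.
T₂ = T₁ (V₁/V₂)^(γ−1) = 543 × (25.1/8.6)^0.4 = 543 × 1.535 = 833.4 K.
W_by = nCᵥ(T₁ − T₂) = (2.55)(20.79)(543 − 833.4) = -15393 J.
Work on gas = −W_by = 15393 J.

W ≈ 15.4 kJ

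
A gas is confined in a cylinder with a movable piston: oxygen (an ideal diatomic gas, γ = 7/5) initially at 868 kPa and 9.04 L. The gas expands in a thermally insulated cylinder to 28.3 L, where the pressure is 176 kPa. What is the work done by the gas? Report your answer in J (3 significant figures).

Adiabatic: W = (P₁V₁ − P₂V₂)/(γ − 1) with γ = 7/5.
P₁V₁ = 7847 J, P₂V₂ = 4981 J.
W = (7847 − 4981) / 0.4 = 7165 J.

W ≈ 7160 J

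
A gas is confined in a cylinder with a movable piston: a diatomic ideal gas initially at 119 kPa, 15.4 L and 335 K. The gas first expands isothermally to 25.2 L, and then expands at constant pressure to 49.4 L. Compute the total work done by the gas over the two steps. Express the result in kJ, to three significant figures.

Step 1 (isothermal): W = P₁V₁ ln(V₂/V₁) = (1833) ln(25.2/15.4) = 902.5 J.
After step 1: P = 72.72 kPa, V = 25.2 L, T = 335 K.
Step 2 (isobaric): W = PΔV = (72.72 kPa)(49.4 − 25.2 L) = 1760 J.
W_total = 902.5 + 1760 = 2662 J.

W_total ≈ 2.66 kJ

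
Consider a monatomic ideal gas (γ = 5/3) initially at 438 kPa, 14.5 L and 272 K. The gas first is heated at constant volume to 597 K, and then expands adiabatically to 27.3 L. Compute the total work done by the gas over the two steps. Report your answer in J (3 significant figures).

W_total ≈ 7200 J

Step 1 (isochoric): W = 0 (constant volume).
After step 1: P = 961.3 kPa (V unchanged).
Step 2 (adiabatic): W = (P₁V₁ − P₂V₂)/(γ−1) = (13940 − 9142)/0.667 = 7196 J.
W_total = 0 + 7196 = 7196 J.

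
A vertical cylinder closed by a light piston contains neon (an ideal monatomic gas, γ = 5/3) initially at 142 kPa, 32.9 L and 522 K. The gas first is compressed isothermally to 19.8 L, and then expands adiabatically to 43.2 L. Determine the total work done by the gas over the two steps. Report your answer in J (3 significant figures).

W_total ≈ 470 J

Step 1 (isothermal): W = P₁V₁ ln(V₂/V₁) = (4672) ln(19.8/32.9) = -2372 J.
After step 1: P = 235.9 kPa, V = 19.8 L, T = 522 K.
Step 2 (adiabatic): W = (P₁V₁ − P₂V₂)/(γ−1) = (4672 − 2777)/0.667 = 2842 J.
W_total = -2372 + 2842 = 469.6 J.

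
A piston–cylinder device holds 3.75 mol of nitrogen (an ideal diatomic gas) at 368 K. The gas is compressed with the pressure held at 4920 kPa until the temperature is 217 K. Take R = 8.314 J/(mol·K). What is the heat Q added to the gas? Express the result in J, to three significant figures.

Isobaric: W = nRΔT = (3.75)(8.314)(-151) = -4708 J.
ΔU = nCᵥΔT with Cᵥ = 5R/2: ΔU = (3.75)(20.79)(-151) = -11770 J.
Q = ΔU + W = -11770 − 4708 = -16477 J.

Q ≈ -16500 J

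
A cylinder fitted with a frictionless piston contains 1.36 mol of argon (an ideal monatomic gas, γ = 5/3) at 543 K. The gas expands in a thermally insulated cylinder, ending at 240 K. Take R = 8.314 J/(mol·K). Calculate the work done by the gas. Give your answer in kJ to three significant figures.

Adiabatic ⇒ Q = 0, so W_by = −ΔU = nCᵥ(T₁ − T₂).
Cᵥ = 3R/2 = 12.47 J/(mol·K).
W = (1.36)(12.47)(543 − 240) = 5139 J.

W ≈ 5.14 kJ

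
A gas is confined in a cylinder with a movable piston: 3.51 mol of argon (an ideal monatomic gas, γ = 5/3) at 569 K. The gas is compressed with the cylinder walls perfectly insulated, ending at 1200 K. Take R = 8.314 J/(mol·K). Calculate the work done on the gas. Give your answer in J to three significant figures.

W ≈ 27600 J

Adiabatic ⇒ Q = 0, so W_by = −ΔU = nCᵥ(T₁ − T₂).
Cᵥ = 3R/2 = 12.47 J/(mol·K).
W = (3.51)(12.47)(569 − 1200) = -27621 J.
Work on gas = −W_by = 27621 J.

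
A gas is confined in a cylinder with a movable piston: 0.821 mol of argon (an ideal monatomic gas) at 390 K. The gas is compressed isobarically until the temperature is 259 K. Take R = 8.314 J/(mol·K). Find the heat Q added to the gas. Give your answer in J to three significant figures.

Q ≈ -2240 J

Isobaric: W = nRΔT = (0.821)(8.314)(-131) = -894.2 J.
ΔU = nCᵥΔT with Cᵥ = 3R/2: ΔU = (0.821)(12.47)(-131) = -1341 J.
Q = ΔU + W = -1341 − 894.2 = -2235 J.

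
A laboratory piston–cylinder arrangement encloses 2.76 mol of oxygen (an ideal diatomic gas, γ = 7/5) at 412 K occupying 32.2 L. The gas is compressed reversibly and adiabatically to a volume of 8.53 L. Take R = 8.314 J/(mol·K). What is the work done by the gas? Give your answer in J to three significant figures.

W ≈ -16600 J

Adiabatic: TV^(γ−1) = const with γ = 7/5.
T₂ = T₁ (V₁/V₂)^(γ−1) = 412 × (32.2/8.53)^0.4 = 412 × 1.701 = 700.9 K.
W_by = nCᵥ(T₁ − T₂) = (2.76)(20.79)(412 − 700.9) = -16574 J.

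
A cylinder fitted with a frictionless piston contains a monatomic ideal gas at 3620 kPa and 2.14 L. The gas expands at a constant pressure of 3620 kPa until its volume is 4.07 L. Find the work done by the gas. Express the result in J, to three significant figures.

W ≈ 6990 J

Isobaric: W = P ΔV.
W = (3620 kPa)(4.07 − 2.14 L) = (3620)(1.93) = 6987 J.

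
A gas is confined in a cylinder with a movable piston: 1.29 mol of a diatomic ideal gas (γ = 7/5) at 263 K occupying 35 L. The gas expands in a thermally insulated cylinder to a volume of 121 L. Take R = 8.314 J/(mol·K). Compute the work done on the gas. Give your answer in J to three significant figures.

W ≈ -2760 J

Adiabatic: TV^(γ−1) = const with γ = 7/5.
T₂ = T₁ (V₁/V₂)^(γ−1) = 263 × (35/121)^0.4 = 263 × 0.6089 = 160.1 K.
W_by = nCᵥ(T₁ − T₂) = (1.29)(20.79)(263 − 160.1) = 2758 J.
Work on gas = −W_by = -2758 J.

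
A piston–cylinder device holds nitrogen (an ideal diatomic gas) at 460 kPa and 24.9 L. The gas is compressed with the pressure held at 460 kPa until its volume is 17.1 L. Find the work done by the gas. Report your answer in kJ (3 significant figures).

W ≈ -3.59 kJ

Isobaric: W = P ΔV.
W = (460 kPa)(17.1 − 24.9 L) = (460)(-7.8) = -3588 J.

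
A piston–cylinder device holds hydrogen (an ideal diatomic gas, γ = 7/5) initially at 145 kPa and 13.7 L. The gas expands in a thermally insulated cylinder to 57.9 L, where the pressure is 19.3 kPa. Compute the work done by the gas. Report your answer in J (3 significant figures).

W ≈ 2170 J

Adiabatic: W = (P₁V₁ − P₂V₂)/(γ − 1) with γ = 7/5.
P₁V₁ = 1986 J, P₂V₂ = 1117 J.
W = (1986 − 1117) / 0.4 = 2173 J.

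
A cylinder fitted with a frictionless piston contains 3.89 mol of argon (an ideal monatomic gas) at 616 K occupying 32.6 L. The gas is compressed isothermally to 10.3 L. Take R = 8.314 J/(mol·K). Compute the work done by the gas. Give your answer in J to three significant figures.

W ≈ -23000 J

Isothermal: W = nRT ln(V₂/V₁).
W = (3.89)(8.314)(616) × ln(10.3/32.6)
  = 19922 × -1.152
W_by_gas = -22954 J.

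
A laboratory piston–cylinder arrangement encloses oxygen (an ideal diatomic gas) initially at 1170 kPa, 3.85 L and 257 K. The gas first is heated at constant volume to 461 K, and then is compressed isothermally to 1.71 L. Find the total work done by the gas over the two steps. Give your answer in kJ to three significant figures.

Step 1 (isochoric): W = 0 (constant volume).
After step 1: P = 2099 kPa (V unchanged).
Step 2 (isothermal): W = P₁V₁ ln(V₂/V₁) = (8080) ln(1.71/3.85) = -6558 J.
W_total = 0 − 6558 = -6558 J.

W_total ≈ -6.56 kJ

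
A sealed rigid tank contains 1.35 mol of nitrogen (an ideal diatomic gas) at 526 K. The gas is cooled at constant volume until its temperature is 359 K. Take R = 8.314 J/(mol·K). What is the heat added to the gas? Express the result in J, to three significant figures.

Constant volume ⇒ W = 0, so Q = ΔU = nCᵥΔT with Cᵥ = 5R/2 = 20.79 J/(mol·K).
ΔU = (1.35)(20.79)(359 − 526) = -4686 J.

Q ≈ -4690 J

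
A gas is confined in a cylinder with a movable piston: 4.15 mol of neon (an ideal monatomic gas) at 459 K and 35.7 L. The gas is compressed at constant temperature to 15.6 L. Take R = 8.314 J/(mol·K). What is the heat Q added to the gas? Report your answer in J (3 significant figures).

Isothermal ⇒ ΔU = 0, so Q = W = nRT ln(V₂/V₁).
Q = (4.15)(8.314)(459) ln(15.6/35.7) = 15837 × -0.8279 = -13111 J.

Q ≈ -13100 J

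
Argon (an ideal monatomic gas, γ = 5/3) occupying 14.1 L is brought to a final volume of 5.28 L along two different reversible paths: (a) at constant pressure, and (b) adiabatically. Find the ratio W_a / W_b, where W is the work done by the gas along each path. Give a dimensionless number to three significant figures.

Path (a) isobaric: W = P₁(V₂ − V₁) → W_a/(P₁V₁) = -0.6255.
Path (b) adiabatic: W = P₁V₁(1 − (V₁/V₂)^(γ−1))/(γ−1) → W_b/(P₁V₁) = -1.387.
W_a / W_b = -0.6255 / -1.387 = 0.4509.

W_a / W_b ≈ 0.451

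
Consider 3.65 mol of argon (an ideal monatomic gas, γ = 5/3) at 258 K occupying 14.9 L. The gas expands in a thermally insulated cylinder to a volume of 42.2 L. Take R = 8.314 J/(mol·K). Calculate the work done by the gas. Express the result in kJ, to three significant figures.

W ≈ 5.88 kJ

Adiabatic: TV^(γ−1) = const with γ = 5/3.
T₂ = T₁ (V₁/V₂)^(γ−1) = 258 × (14.9/42.2)^0.667 = 258 × 0.4996 = 128.9 K.
W_by = nCᵥ(T₁ − T₂) = (3.65)(12.47)(258 − 128.9) = 5877 J.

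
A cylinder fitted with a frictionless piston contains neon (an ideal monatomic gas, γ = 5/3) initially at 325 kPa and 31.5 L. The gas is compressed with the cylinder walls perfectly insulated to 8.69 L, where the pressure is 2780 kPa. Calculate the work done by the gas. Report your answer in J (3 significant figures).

Adiabatic: W = (P₁V₁ − P₂V₂)/(γ − 1) with γ = 5/3.
P₁V₁ = 10238 J, P₂V₂ = 24158 J.
W = (10238 − 24158) / 0.6667 = -20881 J.

W ≈ -20900 J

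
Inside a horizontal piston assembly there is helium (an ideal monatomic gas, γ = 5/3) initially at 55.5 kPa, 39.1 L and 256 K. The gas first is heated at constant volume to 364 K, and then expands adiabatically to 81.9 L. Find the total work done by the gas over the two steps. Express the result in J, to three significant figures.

W_total ≈ 1800 J

Step 1 (isochoric): W = 0 (constant volume).
After step 1: P = 78.91 kPa (V unchanged).
Step 2 (adiabatic): W = (P₁V₁ − P₂V₂)/(γ−1) = (3086 − 1885)/0.667 = 1801 J.
W_total = 0 + 1801 = 1801 J.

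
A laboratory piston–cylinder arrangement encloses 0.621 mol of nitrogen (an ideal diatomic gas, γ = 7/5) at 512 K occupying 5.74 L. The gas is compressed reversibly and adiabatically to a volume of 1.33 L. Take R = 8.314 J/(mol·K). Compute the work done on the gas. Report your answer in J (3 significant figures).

W ≈ 5250 J

Adiabatic: TV^(γ−1) = const with γ = 7/5.
T₂ = T₁ (V₁/V₂)^(γ−1) = 512 × (5.74/1.33)^0.4 = 512 × 1.795 = 919 K.
W_by = nCᵥ(T₁ − T₂) = (0.621)(20.79)(512 − 919) = -5253 J.
Work on gas = −W_by = 5253 J.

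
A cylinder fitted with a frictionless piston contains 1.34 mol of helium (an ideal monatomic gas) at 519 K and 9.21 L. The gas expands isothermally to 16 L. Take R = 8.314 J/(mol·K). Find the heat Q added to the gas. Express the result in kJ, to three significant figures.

Isothermal ⇒ ΔU = 0, so Q = W = nRT ln(V₂/V₁).
Q = (1.34)(8.314)(519) ln(16/9.21) = 5782 × 0.5523 = 3193 J.

Q ≈ 3.19 kJ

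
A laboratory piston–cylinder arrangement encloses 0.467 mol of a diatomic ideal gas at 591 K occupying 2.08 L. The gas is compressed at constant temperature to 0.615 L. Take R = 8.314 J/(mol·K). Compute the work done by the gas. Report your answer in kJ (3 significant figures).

Isothermal: W = nRT ln(V₂/V₁).
W = (0.467)(8.314)(591) × ln(0.615/2.08)
  = 2295 × -1.219
W_by_gas = -2796 J.

W ≈ -2.80 kJ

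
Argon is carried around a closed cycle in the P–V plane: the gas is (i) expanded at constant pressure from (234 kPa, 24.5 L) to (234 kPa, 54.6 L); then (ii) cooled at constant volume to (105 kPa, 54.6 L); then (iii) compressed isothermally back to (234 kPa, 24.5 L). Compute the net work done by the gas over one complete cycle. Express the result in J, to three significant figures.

W_net ≈ 2450 J

Leg (i): W = PΔV = (234)(54.6 − 24.5) = 7043 J.
Leg (ii): W = 0.
Leg (iii): W = PᵢVᵢ ln(V_f/Vᵢ) = (5733) ln(24.5/54.6) = -4594 J.
W_net = 7043 − 4594 = 2449 J.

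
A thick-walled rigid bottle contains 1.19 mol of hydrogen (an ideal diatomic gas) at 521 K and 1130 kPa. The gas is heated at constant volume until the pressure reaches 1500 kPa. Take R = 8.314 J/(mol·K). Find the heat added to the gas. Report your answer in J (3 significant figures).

Constant volume ⇒ W = 0, so Q = ΔU = nCᵥΔT with Cᵥ = 5R/2 = 20.79 J/(mol·K).
At constant V, T₂/T₁ = P₂/P₁ ⇒ ΔT = T₁(P₂/P₁ − 1) = 521·(1500/1130 − 1) = 170.6 K.
ΔU = (1.19)(20.79)(170.6) = 4219 J.

Q ≈ 4220 J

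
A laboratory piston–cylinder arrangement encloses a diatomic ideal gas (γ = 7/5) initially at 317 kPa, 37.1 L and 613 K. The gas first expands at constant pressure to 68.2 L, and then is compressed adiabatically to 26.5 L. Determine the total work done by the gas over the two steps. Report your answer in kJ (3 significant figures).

W_total ≈ -15.0 kJ

Step 1 (isobaric): W = PΔV = (317 kPa)(68.2 − 37.1 L) = 9859 J.
After step 1: P = 317 kPa, V = 68.2 L, T = 1127 K.
Step 2 (adiabatic): W = (P₁V₁ − P₂V₂)/(γ−1) = (21619 − 31554)/0.4 = -24837 J.
W_total = 9859 − 24837 = -14979 J.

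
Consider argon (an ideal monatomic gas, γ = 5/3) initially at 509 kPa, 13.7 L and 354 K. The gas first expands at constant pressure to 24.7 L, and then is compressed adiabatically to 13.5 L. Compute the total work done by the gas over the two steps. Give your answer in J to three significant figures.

Step 1 (isobaric): W = PΔV = (509 kPa)(24.7 − 13.7 L) = 5599 J.
After step 1: P = 509 kPa, V = 24.7 L, T = 638.2 K.
Step 2 (adiabatic): W = (P₁V₁ − P₂V₂)/(γ−1) = (12572 − 18807)/0.667 = -9352 J.
W_total = 5599 − 9352 = -3753 J.

W_total ≈ -3750 J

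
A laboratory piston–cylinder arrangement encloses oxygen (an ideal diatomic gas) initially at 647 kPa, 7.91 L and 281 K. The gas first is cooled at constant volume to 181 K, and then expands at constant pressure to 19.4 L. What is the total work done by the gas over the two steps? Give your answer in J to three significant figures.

W_total ≈ 4790 J

Step 1 (isochoric): W = 0 (constant volume).
After step 1: P = 416.8 kPa (V unchanged).
Step 2 (isobaric): W = PΔV = (416.8 kPa)(19.4 − 7.91 L) = 4788 J.
W_total = 0 + 4788 = 4788 J.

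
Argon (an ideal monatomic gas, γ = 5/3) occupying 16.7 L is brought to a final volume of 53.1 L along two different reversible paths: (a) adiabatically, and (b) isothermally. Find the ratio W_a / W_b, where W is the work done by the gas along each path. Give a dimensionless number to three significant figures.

W_a / W_b ≈ 0.697

Path (a) adiabatic: W = P₁V₁(1 − (V₁/V₂)^(γ−1))/(γ−1) → W_a/(P₁V₁) = 0.8063.
Path (b) isothermal: W = P₁V₁ ln(V₂/V₁) → W_b/(P₁V₁) = 1.157.
W_a / W_b = 0.8063 / 1.157 = 0.697.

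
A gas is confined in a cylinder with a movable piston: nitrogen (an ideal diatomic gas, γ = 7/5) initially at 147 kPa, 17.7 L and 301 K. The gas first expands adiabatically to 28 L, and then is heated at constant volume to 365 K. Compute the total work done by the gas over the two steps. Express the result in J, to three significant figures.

W_total ≈ 1090 J

Step 1 (adiabatic): W = (P₁V₁ − P₂V₂)/(γ−1) = (2602 − 2166)/0.4 = 1090 J.
Step 2 (isochoric): W = 0 (constant volume).
W_total = 1090 + 0 = 1090 J.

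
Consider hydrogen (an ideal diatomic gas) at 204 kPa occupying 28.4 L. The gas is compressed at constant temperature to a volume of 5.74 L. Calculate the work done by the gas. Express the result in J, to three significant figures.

W ≈ -9260 J

Isothermal: W = nRT ln(V₂/V₁) = P₁V₁ ln(V₂/V₁).
P₁V₁ = (204 kPa)(28.4 L) = 5794 J.
W = 5794 × ln(5.74/28.4) = 5794 × -1.599
W_by_gas = -9264 J.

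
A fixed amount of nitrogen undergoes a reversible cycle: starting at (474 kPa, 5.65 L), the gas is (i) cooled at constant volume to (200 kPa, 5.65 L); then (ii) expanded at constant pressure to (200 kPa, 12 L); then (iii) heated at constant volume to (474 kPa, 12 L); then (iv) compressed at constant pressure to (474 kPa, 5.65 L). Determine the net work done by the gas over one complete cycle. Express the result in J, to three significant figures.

W_net ≈ -1740 J

Constant-volume legs do no work.
W(ii) = (200)(12 − 5.65) = 1270 J; W(iv) = (474)(5.65 − 12) = -3010 J.
W_net = 1270 − 3010 = -1740 J (the counter-clockwise enclosed area).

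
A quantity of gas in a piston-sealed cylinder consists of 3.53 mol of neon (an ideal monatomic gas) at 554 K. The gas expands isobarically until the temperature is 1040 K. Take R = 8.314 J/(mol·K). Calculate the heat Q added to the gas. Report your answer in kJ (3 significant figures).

Q ≈ 35.7 kJ

Isobaric: W = nRΔT = (3.53)(8.314)(486) = 14263 J.
ΔU = nCᵥΔT with Cᵥ = 3R/2: ΔU = (3.53)(12.47)(486) = 21395 J.
Q = ΔU + W = 21395 + 14263 = 35658 J.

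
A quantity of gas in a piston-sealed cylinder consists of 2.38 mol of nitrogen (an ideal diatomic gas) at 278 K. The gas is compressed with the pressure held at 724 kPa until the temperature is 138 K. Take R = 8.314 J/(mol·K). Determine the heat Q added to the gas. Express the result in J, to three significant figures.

Isobaric: W = nRΔT = (2.38)(8.314)(-140) = -2770 J.
ΔU = nCᵥΔT with Cᵥ = 5R/2: ΔU = (2.38)(20.79)(-140) = -6926 J.
Q = ΔU + W = -6926 − 2770 = -9696 J.

Q ≈ -9700 J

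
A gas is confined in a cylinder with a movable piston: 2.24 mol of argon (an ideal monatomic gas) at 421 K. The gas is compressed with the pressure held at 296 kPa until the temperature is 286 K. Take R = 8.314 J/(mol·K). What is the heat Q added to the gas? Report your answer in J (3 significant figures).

Q ≈ -6290 J

Isobaric: W = nRΔT = (2.24)(8.314)(-135) = -2514 J.
ΔU = nCᵥΔT with Cᵥ = 3R/2: ΔU = (2.24)(12.47)(-135) = -3771 J.
Q = ΔU + W = -3771 − 2514 = -6285 J.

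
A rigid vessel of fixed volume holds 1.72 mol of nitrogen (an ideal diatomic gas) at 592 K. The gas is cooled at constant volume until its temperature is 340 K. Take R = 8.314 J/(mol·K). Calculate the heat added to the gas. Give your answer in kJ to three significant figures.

Q ≈ -9.01 kJ

Constant volume ⇒ W = 0, so Q = ΔU = nCᵥΔT with Cᵥ = 5R/2 = 20.79 J/(mol·K).
ΔU = (1.72)(20.79)(340 − 592) = -9009 J.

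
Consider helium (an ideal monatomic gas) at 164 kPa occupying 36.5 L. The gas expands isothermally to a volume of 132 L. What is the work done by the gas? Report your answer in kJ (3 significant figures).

Isothermal: W = nRT ln(V₂/V₁) = P₁V₁ ln(V₂/V₁).
P₁V₁ = (164 kPa)(36.5 L) = 5986 J.
W = 5986 × ln(132/36.5) = 5986 × 1.285
W_by_gas = 7695 J.

W ≈ 7.69 kJ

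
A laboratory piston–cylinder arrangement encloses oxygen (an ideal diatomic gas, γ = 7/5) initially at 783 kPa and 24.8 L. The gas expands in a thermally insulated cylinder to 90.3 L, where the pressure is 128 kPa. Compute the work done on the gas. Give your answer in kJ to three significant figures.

W ≈ -19.7 kJ

Adiabatic: W = (P₁V₁ − P₂V₂)/(γ − 1) with γ = 7/5.
P₁V₁ = 19418 J, P₂V₂ = 11558 J.
W = (19418 − 11558) / 0.4 = 19650 J.
Work on gas = −W_by = -19650 J.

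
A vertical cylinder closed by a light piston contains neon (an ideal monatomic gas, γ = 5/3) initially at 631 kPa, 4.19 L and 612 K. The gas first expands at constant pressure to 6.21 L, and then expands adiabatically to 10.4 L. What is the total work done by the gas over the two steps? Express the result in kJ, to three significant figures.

W_total ≈ 2.98 kJ

Step 1 (isobaric): W = PΔV = (631 kPa)(6.21 − 4.19 L) = 1275 J.
After step 1: P = 631 kPa, V = 6.21 L, T = 907 K.
Step 2 (adiabatic): W = (P₁V₁ − P₂V₂)/(γ−1) = (3919 − 2779)/0.667 = 1710 J.
W_total = 1275 + 1710 = 2984 J.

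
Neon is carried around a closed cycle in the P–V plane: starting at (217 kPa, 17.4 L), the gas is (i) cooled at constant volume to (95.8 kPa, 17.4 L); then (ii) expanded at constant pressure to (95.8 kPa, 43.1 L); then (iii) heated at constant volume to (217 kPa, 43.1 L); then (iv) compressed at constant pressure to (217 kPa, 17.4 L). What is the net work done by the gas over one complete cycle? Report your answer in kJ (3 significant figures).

Constant-volume legs do no work.
W(ii) = (95.8)(43.1 − 17.4) = 2462 J; W(iv) = (217)(17.4 − 43.1) = -5577 J.
W_net = 2462 − 5577 = -3115 J (the counter-clockwise enclosed area).

W_net ≈ -3.11 kJ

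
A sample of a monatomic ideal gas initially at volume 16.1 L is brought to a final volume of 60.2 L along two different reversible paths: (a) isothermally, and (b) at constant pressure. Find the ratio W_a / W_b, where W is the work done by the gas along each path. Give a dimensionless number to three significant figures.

Path (a) isothermal: W = P₁V₁ ln(V₂/V₁) → W_a/(P₁V₁) = 1.319.
Path (b) isobaric: W = P₁(V₂ − V₁) → W_b/(P₁V₁) = 2.739.
W_a / W_b = 1.319 / 2.739 = 0.4815.

W_a / W_b ≈ 0.481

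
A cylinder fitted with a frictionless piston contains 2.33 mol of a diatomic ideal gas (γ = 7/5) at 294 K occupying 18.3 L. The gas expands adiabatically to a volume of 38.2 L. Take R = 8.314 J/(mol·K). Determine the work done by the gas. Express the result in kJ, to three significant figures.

Adiabatic: TV^(γ−1) = const with γ = 7/5.
T₂ = T₁ (V₁/V₂)^(γ−1) = 294 × (18.3/38.2)^0.4 = 294 × 0.745 = 219 K.
W_by = nCᵥ(T₁ − T₂) = (2.33)(20.79)(294 − 219) = 3631 J.

W ≈ 3.63 kJ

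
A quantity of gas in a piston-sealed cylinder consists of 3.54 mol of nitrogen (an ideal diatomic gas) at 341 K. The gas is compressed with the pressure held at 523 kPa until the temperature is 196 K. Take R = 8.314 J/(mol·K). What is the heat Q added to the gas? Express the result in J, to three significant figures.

Isobaric: W = nRΔT = (3.54)(8.314)(-145) = -4268 J.
ΔU = nCᵥΔT with Cᵥ = 5R/2: ΔU = (3.54)(20.79)(-145) = -10669 J.
Q = ΔU + W = -10669 − 4268 = -14937 J.

Q ≈ -14900 J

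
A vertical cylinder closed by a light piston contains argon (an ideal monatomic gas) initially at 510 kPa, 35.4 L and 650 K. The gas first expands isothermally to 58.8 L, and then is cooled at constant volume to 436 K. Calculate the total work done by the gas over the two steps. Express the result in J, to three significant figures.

Step 1 (isothermal): W = P₁V₁ ln(V₂/V₁) = (18054) ln(58.8/35.4) = 9161 J.
Step 2 (isochoric): W = 0 (constant volume).
W_total = 9161 + 0 = 9161 J.

W_total ≈ 9160 J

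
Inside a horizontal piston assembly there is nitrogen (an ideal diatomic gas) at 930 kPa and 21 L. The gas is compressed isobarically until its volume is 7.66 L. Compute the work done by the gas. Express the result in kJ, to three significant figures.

Isobaric: W = P ΔV.
W = (930 kPa)(7.66 − 21 L) = (930)(-13.34) = -12406 J.

W ≈ -12.4 kJ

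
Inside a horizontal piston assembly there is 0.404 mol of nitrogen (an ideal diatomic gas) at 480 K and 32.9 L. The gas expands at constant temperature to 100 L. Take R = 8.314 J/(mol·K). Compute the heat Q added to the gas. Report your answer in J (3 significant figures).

Isothermal ⇒ ΔU = 0, so Q = W = nRT ln(V₂/V₁).
Q = (0.404)(8.314)(480) ln(100/32.9) = 1612 × 1.112 = 1792 J.

Q ≈ 1790 J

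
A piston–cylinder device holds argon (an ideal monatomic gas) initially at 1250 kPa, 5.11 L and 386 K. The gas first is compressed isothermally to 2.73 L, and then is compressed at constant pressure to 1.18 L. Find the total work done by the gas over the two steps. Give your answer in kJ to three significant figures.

Step 1 (isothermal): W = P₁V₁ ln(V₂/V₁) = (6388) ln(2.73/5.11) = -4004 J.
After step 1: P = 2340 kPa, V = 2.73 L, T = 386 K.
Step 2 (isobaric): W = PΔV = (2340 kPa)(1.18 − 2.73 L) = -3627 J.
W_total = -4004 − 3627 = -7631 J.

W_total ≈ -7.63 kJ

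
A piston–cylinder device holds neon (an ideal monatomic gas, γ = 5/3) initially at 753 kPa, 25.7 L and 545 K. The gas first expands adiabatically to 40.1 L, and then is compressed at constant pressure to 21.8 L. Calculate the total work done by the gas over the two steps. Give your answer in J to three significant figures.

W_total ≈ 885 J

Step 1 (adiabatic): W = (P₁V₁ − P₂V₂)/(γ−1) = (19352 − 14385)/0.667 = 7450 J.
After step 1: P = 358.7 kPa, V = 40.1 L, T = 405.1 K.
Step 2 (isobaric): W = PΔV = (358.7 kPa)(21.8 − 40.1 L) = -6565 J.
W_total = 7450 − 6565 = 885.2 J.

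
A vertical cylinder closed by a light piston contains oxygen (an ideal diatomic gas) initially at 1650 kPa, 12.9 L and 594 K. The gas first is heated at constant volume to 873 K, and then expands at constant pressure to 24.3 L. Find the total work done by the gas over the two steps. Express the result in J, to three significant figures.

W_total ≈ 27600 J

Step 1 (isochoric): W = 0 (constant volume).
After step 1: P = 2425 kPa (V unchanged).
Step 2 (isobaric): W = PΔV = (2425 kPa)(24.3 − 12.9 L) = 27645 J.
W_total = 0 + 27645 = 27645 J.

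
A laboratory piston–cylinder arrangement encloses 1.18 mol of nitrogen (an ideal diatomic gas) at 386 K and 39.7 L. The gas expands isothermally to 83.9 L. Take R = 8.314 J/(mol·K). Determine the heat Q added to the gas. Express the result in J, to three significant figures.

Q ≈ 2830 J

Isothermal ⇒ ΔU = 0, so Q = W = nRT ln(V₂/V₁).
Q = (1.18)(8.314)(386) ln(83.9/39.7) = 3787 × 0.7483 = 2834 J.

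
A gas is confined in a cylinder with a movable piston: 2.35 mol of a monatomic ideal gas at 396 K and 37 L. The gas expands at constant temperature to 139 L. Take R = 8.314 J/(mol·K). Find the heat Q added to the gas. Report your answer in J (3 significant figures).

Isothermal ⇒ ΔU = 0, so Q = W = nRT ln(V₂/V₁).
Q = (2.35)(8.314)(396) ln(139/37) = 7737 × 1.324 = 10240 J.

Q ≈ 10200 J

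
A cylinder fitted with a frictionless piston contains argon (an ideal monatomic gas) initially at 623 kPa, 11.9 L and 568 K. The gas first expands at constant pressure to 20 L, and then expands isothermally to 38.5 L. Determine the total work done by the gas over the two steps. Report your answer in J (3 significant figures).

Step 1 (isobaric): W = PΔV = (623 kPa)(20 − 11.9 L) = 5046 J.
After step 1: P = 623 kPa, V = 20 L, T = 954.6 K.
Step 2 (isothermal): W = P₁V₁ ln(V₂/V₁) = (12460) ln(38.5/20) = 8160 J.
W_total = 5046 + 8160 = 13207 J.

W_total ≈ 13200 J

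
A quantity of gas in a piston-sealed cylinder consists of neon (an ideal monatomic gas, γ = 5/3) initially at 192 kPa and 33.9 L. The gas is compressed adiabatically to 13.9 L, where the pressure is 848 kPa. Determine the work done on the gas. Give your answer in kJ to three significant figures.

W ≈ 7.92 kJ

Adiabatic: W = (P₁V₁ − P₂V₂)/(γ − 1) with γ = 5/3.
P₁V₁ = 6509 J, P₂V₂ = 11787 J.
W = (6509 − 11787) / 0.6667 = -7918 J.
Work on gas = −W_by = 7918 J.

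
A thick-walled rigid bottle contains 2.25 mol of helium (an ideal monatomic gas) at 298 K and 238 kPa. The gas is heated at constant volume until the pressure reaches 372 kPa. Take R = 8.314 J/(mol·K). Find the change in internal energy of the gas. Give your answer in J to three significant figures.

ΔU ≈ 4710 J

Constant volume ⇒ W = 0, so Q = ΔU = nCᵥΔT with Cᵥ = 3R/2 = 12.47 J/(mol·K).
At constant V, T₂/T₁ = P₂/P₁ ⇒ ΔT = T₁(P₂/P₁ − 1) = 298·(372/238 − 1) = 167.8 K.
ΔU = (2.25)(12.47)(167.8) = 4708 J.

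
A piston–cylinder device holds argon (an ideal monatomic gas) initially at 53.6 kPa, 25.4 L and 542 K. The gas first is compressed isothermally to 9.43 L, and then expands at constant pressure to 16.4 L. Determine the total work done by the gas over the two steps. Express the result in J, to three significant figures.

W_total ≈ -343 J

Step 1 (isothermal): W = P₁V₁ ln(V₂/V₁) = (1361) ln(9.43/25.4) = -1349 J.
After step 1: P = 144.4 kPa, V = 9.43 L, T = 542 K.
Step 2 (isobaric): W = PΔV = (144.4 kPa)(16.4 − 9.43 L) = 1006 J.
W_total = -1349 + 1006 = -342.7 J.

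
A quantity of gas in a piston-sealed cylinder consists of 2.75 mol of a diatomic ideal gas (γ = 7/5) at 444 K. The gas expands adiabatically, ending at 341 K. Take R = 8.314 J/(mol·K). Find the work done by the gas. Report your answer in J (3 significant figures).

W ≈ 5890 J

Adiabatic ⇒ Q = 0, so W_by = −ΔU = nCᵥ(T₁ − T₂).
Cᵥ = 5R/2 = 20.79 J/(mol·K).
W = (2.75)(20.79)(444 − 341) = 5887 J.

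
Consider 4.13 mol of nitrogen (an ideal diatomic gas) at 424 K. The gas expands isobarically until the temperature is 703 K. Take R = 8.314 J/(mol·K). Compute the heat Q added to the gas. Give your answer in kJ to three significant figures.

Isobaric: W = nRΔT = (4.13)(8.314)(279) = 9580 J.
ΔU = nCᵥΔT with Cᵥ = 5R/2: ΔU = (4.13)(20.79)(279) = 23950 J.
Q = ΔU + W = 23950 + 9580 = 33530 J.

Q ≈ 33.5 kJ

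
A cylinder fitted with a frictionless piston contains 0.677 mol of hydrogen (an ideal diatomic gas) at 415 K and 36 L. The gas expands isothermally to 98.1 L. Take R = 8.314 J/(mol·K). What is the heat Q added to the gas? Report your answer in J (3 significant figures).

Isothermal ⇒ ΔU = 0, so Q = W = nRT ln(V₂/V₁).
Q = (0.677)(8.314)(415) ln(98.1/36) = 2336 × 1.002 = 2342 J.

Q ≈ 2340 J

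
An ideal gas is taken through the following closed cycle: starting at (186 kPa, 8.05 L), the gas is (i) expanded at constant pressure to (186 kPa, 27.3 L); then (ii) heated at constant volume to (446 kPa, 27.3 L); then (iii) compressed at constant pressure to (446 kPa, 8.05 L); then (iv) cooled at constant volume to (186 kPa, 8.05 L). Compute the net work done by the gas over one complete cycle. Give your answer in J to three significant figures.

W_net ≈ -5000 J

Constant-volume legs do no work.
W(i) = (186)(27.3 − 8.05) = 3580 J; W(iii) = (446)(8.05 − 27.3) = -8586 J.
W_net = 3580 − 8586 = -5005 J (the counter-clockwise enclosed area).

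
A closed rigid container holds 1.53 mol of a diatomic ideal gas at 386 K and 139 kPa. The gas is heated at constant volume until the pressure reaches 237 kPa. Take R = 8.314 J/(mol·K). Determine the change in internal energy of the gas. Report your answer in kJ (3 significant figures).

ΔU ≈ 8.65 kJ

Constant volume ⇒ W = 0, so Q = ΔU = nCᵥΔT with Cᵥ = 5R/2 = 20.79 J/(mol·K).
At constant V, T₂/T₁ = P₂/P₁ ⇒ ΔT = T₁(P₂/P₁ − 1) = 386·(237/139 − 1) = 272.1 K.
ΔU = (1.53)(20.79)(272.1) = 8654 J.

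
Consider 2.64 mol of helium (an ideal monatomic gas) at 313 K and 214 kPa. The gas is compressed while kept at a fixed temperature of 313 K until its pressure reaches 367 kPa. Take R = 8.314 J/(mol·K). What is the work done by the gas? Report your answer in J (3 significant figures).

W ≈ -3710 J

Isothermal process: W = nRT ln(V₂/V₁) = nRT ln(P₁/P₂).
W = (2.64)(8.314)(313) × ln(214/367)
  = 6870 × ln(0.5831) = 6870 × -0.5394
W_by_gas = -3706 J.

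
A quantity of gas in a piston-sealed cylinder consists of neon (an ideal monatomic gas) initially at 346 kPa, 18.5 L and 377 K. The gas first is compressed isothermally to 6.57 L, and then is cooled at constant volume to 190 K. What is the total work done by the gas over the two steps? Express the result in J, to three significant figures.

W_total ≈ -6630 J

Step 1 (isothermal): W = P₁V₁ ln(V₂/V₁) = (6401) ln(6.57/18.5) = -6627 J.
Step 2 (isochoric): W = 0 (constant volume).
W_total = -6627 + 0 = -6627 J.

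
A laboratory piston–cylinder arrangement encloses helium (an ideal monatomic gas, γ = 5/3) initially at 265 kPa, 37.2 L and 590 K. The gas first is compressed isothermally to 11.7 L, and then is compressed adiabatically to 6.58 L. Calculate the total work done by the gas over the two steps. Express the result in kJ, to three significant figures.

Step 1 (isothermal): W = P₁V₁ ln(V₂/V₁) = (9858) ln(11.7/37.2) = -11403 J.
After step 1: P = 842.6 kPa, V = 11.7 L, T = 590 K.
Step 2 (adiabatic): W = (P₁V₁ − P₂V₂)/(γ−1) = (9858 − 14469)/0.667 = -6916 J.
W_total = -11403 − 6916 = -18319 J.

W_total ≈ -18.3 kJ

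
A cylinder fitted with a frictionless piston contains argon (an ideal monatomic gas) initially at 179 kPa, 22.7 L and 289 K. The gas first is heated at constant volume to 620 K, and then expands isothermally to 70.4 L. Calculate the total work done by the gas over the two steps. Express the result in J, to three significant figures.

Step 1 (isochoric): W = 0 (constant volume).
After step 1: P = 384 kPa (V unchanged).
Step 2 (isothermal): W = P₁V₁ ln(V₂/V₁) = (8717) ln(70.4/22.7) = 9866 J.
W_total = 0 + 9866 = 9866 J.

W_total ≈ 9870 J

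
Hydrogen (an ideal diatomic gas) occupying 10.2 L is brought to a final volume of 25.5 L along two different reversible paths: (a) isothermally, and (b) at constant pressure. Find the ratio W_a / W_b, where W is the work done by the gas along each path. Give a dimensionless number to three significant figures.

Path (a) isothermal: W = P₁V₁ ln(V₂/V₁) → W_a/(P₁V₁) = 0.9163.
Path (b) isobaric: W = P₁(V₂ − V₁) → W_b/(P₁V₁) = 1.5.
W_a / W_b = 0.9163 / 1.5 = 0.6109.

W_a / W_b ≈ 0.611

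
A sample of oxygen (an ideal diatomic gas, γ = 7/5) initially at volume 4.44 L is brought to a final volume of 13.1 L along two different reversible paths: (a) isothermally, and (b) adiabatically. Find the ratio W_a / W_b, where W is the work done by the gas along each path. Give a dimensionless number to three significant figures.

W_a / W_b ≈ 1.23

Path (a) isothermal: W = P₁V₁ ln(V₂/V₁) → W_a/(P₁V₁) = 1.082.
Path (b) adiabatic: W = P₁V₁(1 − (V₁/V₂)^(γ−1))/(γ−1) → W_b/(P₁V₁) = 0.8782.
W_a / W_b = 1.082 / 0.8782 = 1.232.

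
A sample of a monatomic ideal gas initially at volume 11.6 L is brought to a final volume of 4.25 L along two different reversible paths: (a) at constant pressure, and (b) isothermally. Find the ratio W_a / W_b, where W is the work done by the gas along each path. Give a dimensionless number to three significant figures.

Path (a) isobaric: W = P₁(V₂ − V₁) → W_a/(P₁V₁) = -0.6336.
Path (b) isothermal: W = P₁V₁ ln(V₂/V₁) → W_b/(P₁V₁) = -1.004.
W_a / W_b = -0.6336 / -1.004 = 0.631.

W_a / W_b ≈ 0.631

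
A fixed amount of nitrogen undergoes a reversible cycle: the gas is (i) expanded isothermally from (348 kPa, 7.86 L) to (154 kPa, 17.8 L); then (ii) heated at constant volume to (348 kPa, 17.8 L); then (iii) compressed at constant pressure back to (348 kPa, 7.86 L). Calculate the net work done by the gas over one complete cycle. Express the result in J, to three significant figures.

Leg (i): W = PᵢVᵢ ln(V_f/Vᵢ) = (2735) ln(17.8/7.86) = 2236 J.
Leg (ii): W = 0.
Leg (iii): W = PΔV = (348)(7.86 − 17.8) = -3459 J.
W_net = 2236 − 3459 = -1223 J.

W_net ≈ -1220 J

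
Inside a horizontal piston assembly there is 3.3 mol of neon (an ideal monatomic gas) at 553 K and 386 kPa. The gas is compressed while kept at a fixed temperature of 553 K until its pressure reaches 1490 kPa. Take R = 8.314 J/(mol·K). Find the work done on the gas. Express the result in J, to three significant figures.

Isothermal process: W = nRT ln(V₂/V₁) = nRT ln(P₁/P₂).
W = (3.3)(8.314)(553) × ln(386/1490)
  = 15172 × ln(0.2591) = 15172 × -1.351
W_by_gas = -20493 J; work on gas = −W_by = 20493 J.

W ≈ 20500 J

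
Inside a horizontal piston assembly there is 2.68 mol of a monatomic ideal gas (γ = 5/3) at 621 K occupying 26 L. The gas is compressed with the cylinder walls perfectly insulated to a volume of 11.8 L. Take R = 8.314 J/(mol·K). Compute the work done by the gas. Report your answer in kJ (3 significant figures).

W ≈ -14.4 kJ

Adiabatic: TV^(γ−1) = const with γ = 5/3.
T₂ = T₁ (V₁/V₂)^(γ−1) = 621 × (26/11.8)^0.667 = 621 × 1.693 = 1052 K.
W_by = nCᵥ(T₁ − T₂) = (2.68)(12.47)(621 − 1052) = -14389 J.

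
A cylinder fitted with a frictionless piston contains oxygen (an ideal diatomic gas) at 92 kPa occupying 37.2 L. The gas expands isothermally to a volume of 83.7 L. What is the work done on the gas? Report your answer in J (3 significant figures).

Isothermal: W = nRT ln(V₂/V₁) = P₁V₁ ln(V₂/V₁).
P₁V₁ = (92 kPa)(37.2 L) = 3422 J.
W = 3422 × ln(83.7/37.2) = 3422 × 0.8109
W_by_gas = 2775 J; work on gas = −W_by = -2775 J.

W ≈ -2780 J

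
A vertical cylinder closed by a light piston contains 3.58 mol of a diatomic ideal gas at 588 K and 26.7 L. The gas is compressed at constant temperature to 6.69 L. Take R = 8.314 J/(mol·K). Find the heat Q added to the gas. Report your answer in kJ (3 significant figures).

Isothermal ⇒ ΔU = 0, so Q = W = nRT ln(V₂/V₁).
Q = (3.58)(8.314)(588) ln(6.69/26.7) = 17501 × -1.384 = -24223 J.

Q ≈ -24.2 kJ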